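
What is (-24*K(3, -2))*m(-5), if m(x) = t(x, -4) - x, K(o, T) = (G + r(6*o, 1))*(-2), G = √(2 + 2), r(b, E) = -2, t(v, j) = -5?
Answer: 0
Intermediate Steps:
G = 2 (G = √4 = 2)
K(o, T) = 0 (K(o, T) = (2 - 2)*(-2) = 0*(-2) = 0)
m(x) = -5 - x
(-24*K(3, -2))*m(-5) = (-24*0)*(-5 - 1*(-5)) = 0*(-5 + 5) = 0*0 = 0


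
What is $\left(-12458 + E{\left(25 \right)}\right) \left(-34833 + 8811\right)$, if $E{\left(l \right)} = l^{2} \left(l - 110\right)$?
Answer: $1706600826$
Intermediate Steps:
$E{\left(l \right)} = l^{2} \left(-110 + l\right)$
$\left(-12458 + E{\left(25 \right)}\right) \left(-34833 + 8811\right) = \left(-12458 + 25^{2} \left(-110 + 25\right)\right) \left(-34833 + 8811\right) = \left(-12458 + 625 \left(-85\right)\right) \left(-26022\right) = \left(-12458 - 53125\right) \left(-26022\right) = \left(-65583\right) \left(-26022\right) = 1706600826$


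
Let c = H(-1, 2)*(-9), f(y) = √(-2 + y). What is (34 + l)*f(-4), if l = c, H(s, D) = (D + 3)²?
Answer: -191*I*√6 ≈ -467.85*I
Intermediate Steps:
H(s, D) = (3 + D)²
c = -225 (c = (3 + 2)²*(-9) = 5²*(-9) = 25*(-9) = -225)
l = -225
(34 + l)*f(-4) = (34 - 225)*√(-2 - 4) = -191*I*√6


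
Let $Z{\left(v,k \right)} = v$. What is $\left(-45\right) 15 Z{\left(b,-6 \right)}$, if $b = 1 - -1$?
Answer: $-1350$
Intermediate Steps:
$b = 2$ ($b = 1 + 1 = 2$)
$\left(-45\right) 15 Z{\left(b,-6 \right)} = \left(-45\right) 15 \cdot 2 = \left(-675\right) 2 = -1350$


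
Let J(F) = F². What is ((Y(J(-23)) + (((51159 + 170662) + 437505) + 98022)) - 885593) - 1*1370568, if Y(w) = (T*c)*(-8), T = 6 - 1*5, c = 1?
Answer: -1498821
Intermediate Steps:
T = 1 (T = 6 - 5 = 1)
Y(w) = -8 (Y(w) = (1*1)*(-8) = 1*(-8) = -8)
((Y(J(-23)) + (((51159 + 170662) + 437505) + 98022)) - 885593) - 1*1370568 = ((-8 + (((51159 + 170662) + 437505) + 98022)) - 885593) - 1*1370568 = ((-8 + ((221821 + 437505) + 98022)) - 885593) - 1370568 = ((-8 + (659326 + 98022)) - 885593) - 1370568 = ((-8 + 757348) - 885593) - 1370568 = (757340 - 885593) - 1370568 = -128253 - 1370568 = -1498821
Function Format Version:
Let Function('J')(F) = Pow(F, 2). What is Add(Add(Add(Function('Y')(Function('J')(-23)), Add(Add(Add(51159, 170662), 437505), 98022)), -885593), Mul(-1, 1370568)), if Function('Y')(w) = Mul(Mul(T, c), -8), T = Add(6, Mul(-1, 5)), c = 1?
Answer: -1498821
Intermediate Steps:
T = 1 (T = Add(6, -5) = 1)
Function('Y')(w) = -8 (Function('Y')(w) = Mul(Mul(1, 1), -8) = Mul(1, -8) = -8)
Add(Add(Add(Function('Y')(Function('J')(-23)), Add(Add(Add(51159, 170662), 437505), 98022)), -885593), Mul(-1, 1370568)) = Add(Add(Add(-8, Add(Add(Add(51159, 170662), 437505), 98022)), -885593), Mul(-1, 1370568)) = Add(Add(Add(-8, Add(Add(221821, 437505), 98022)), -885593), -1370568) = Add(Add(Add(-8, Add(659326, 98022)), -885593), -1370568) = Add(Add(Add(-8, 757348), -885593), -1370568) = Add(Add(757340, -885593), -1370568) = Add(-128253, -1370568) = -1498821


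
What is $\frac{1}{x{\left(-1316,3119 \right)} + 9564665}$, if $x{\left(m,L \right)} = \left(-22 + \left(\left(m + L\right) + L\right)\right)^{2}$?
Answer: $\frac{1}{33574665} \approx 2.9784 \cdot 10^{-8}$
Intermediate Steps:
$x{\left(m,L \right)} = \left(-22 + m + 2 L\right)^{2}$ ($x{\left(m,L \right)} = \left(-22 + \left(\left(L + m\right) + L\right)\right)^{2} = \left(-22 + \left(m + 2 L\right)\right)^{2} = \left(-22 + m + 2 L\right)^{2}$)
$\frac{1}{x{\left(-1316,3119 \right)} + 9564665} = \frac{1}{\left(-22 - 1316 + 2 \cdot 3119\right)^{2} + 9564665} = \frac{1}{\left(-22 - 1316 + 6238\right)^{2} + 9564665} = \frac{1}{4900^{2} + 9564665} = \frac{1}{24010000 + 9564665} = \frac{1}{33574665}$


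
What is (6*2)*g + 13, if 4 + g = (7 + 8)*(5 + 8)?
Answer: 2305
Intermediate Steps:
g = 191 (g = -4 + (7 + 8)*(5 + 8) = -4 + 15*13 = -4 + 195 = 191)
(6*2)*g + 13 = (6*2)*191 + 13 = 12*191 + 13 = 2292 + 13 = 2305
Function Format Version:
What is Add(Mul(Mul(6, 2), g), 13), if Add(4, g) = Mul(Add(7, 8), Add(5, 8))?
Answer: 2305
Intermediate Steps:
g = 191 (g = Add(-4, Mul(Add(7, 8), Add(5, 8))) = Add(-4, Mul(15, 13)) = Add(-4, 195) = 191)
Add(Mul(Mul(6, 2), g), 13) = Add(Mul(Mul(6, 2), 191), 13) = Add(Mul(12, 191), 13) = Add(2292, 13) = 2305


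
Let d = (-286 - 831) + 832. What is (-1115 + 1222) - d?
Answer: 392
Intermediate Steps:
d = -285 (d = -1117 + 832 = -285)
(-1115 + 1222) - d = (-1115 + 1222) - 1*(-285) = 107 + 285 = 392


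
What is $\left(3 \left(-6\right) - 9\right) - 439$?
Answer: $-466$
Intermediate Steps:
$\left(3 \left(-6\right) - 9\right) - 439 = \left(-18 - 9\right) - 439 = -27 - 439 = -466$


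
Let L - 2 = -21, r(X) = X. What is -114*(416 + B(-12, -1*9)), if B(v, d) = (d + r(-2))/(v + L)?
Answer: -1471398/31 ≈ -47464.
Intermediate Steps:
L = -19 (L = 2 - 21 = -19)
B(v, d) = (-2 + d)/(-19 + v) (B(v, d) = (d - 2)/(v - 19) = (-2 + d)/(-19 + v))
-114*(416 + B(-12, -1*9)) = -114*(416 + (-2 - 1*9)/(-19 - 12)) = -114*(416 + (-2 - 9)/(-31)) = -114*(416 - 1/31*(-11)) = -114*(416 + 11/31) = -114*12907/31 = -1471398/31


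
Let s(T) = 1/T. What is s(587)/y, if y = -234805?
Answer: -1/137830535 ≈ -7.2553e-9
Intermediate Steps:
s(587)/y = 1/(587*(-234805)) = (1/587)*(-1/234805) = -1/137830535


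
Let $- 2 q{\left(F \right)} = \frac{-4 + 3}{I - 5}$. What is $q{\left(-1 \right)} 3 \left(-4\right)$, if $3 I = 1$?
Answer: $\frac{9}{7} \approx 1.2857$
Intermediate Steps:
$I = \frac{1}{3}$ ($I = \frac{1}{3} \cdot 1 = \frac{1}{3} \approx 0.33333$)
$q{\left(F \right)} = - \frac{3}{28}$ ($q{\left(F \right)} = - \frac{\left(-4 + 3\right) \frac{1}{\frac{1}{3} - 5}}{2} = - \frac{\left(-1\right) \frac{1}{- \frac{14}{3}}}{2} = - \frac{\left(-1\right) \left(- \frac{3}{14}\right)}{2} = \left(- \frac{1}{2}\right) \frac{3}{14} = - \frac{3}{28}$)
$q{\left(-1 \right)} 3 \left(-4\right) = \left(- \frac{3}{28}\right) 3 \left(-4\right) = \left(- \frac{9}{28}\right) \left(-4\right) = \frac{9}{7}$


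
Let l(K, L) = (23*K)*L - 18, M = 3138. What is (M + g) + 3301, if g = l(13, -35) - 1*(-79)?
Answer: -3965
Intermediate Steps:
l(K, L) = -18 + 23*K*L (l(K, L) = 23*K*L - 18 = -18 + 23*K*L)
g = -10404 (g = (-18 + 23*13*(-35)) - 1*(-79) = (-18 - 10465) + 79 = -10483 + 79 = -10404)
(M + g) + 3301 = (3138 - 10404) + 3301 = -7266 + 3301 = -3965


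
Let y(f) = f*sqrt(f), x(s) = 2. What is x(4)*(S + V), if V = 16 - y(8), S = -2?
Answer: 28 - 32*sqrt(2) ≈ -17.255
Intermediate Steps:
y(f) = f**(3/2)
V = 16 - 16*sqrt(2) (V = 16 - 8**(3/2) = 16 - 16*sqrt(2) ≈ -6.6274)
x(4)*(S + V) = 2*(-2 + (16 - 16*sqrt(2))) = 2*(14 - 16*sqrt(2)) = 28 - 32*sqrt(2)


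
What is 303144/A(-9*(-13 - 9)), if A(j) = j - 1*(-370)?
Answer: 37893/71 ≈ 533.70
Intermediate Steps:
A(j) = 370 + j (A(j) = j + 370 = 370 + j)
303144/A(-9*(-13 - 9)) = 303144/(370 - 9*(-13 - 9)) = 303144/(370 - 9*(-22)) = 303144/(370 + 198) = 303144/568 = 303144*(1/568) = 37893/71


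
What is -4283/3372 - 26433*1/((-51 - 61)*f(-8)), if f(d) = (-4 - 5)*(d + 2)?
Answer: 585449/188832 ≈ 3.1004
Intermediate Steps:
f(d) = -18 - 9*d (f(d) = -9*(2 + d) = -18 - 9*d)
-4283/3372 - 26433*1/((-51 - 61)*f(-8)) = -4283/3372 - 26433*1/((-51 - 61)*(-18 - 9*(-8))) = -4283*1/3372 - 26433*(-1/(112*(-18 + 72))) = -4283/3372 - 26433/(54*(-112)) = -4283/3372 - 26433/(-6048) = -4283/3372 - 26433*(-1/6048) = -4283/3372 + 979/224 = 585449/188832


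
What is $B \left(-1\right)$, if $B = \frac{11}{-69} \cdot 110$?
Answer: $\frac{1210}{69} \approx 17.536$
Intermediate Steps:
$B = - \frac{1210}{69}$ ($B = 11 \left(- \frac{1}{69}\right) 110 = \left(- \frac{11}{69}\right) 110 = - \frac{1210}{69} \approx -17.536$)
$B \left(-1\right) = \left(- \frac{1210}{69}\right) \left(-1\right) = \frac{1210}{69}$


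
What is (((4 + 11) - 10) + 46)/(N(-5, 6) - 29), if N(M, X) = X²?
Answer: 51/7 ≈ 7.2857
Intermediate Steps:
(((4 + 11) - 10) + 46)/(N(-5, 6) - 29) = (((4 + 11) - 10) + 46)/(6² - 29) = ((15 - 10) + 46)/(36 - 29) = (5 + 46)/7 = (⅐)*51 = 51/7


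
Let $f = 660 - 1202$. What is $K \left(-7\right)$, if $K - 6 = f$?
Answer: $3752$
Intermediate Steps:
$f = -542$ ($f = 660 - 1202 = -542$)
$K = -536$ ($K = 6 - 542 = -536$)
$K \left(-7\right) = \left(-536\right) \left(-7\right) = 3752$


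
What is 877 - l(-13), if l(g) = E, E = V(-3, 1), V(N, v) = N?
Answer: 880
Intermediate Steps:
E = -3
l(g) = -3
877 - l(-13) = 877 - 1*(-3) = 877 + 3 = 880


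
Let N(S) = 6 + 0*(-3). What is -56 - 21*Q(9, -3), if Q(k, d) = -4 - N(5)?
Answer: 154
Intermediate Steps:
N(S) = 6 (N(S) = 6 + 0 = 6)
Q(k, d) = -10 (Q(k, d) = -4 - 1*6 = -4 - 6 = -10)
-56 - 21*Q(9, -3) = -56 - 21*(-10) = -56 + 210 = 154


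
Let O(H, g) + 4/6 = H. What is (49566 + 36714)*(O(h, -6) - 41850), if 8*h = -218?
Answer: -3613226650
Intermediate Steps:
h = -109/4 (h = (⅛)*(-218) = -109/4 ≈ -27.250)
O(H, g) = -⅔ + H
(49566 + 36714)*(O(h, -6) - 41850) = (49566 + 36714)*((-⅔ - 109/4) - 41850) = 86280*(-335/12 - 41850) = 86280*(-502535/12) = -3613226650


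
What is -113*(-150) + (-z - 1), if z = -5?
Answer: 16954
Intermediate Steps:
-113*(-150) + (-z - 1) = -113*(-150) + (-1*(-5) - 1) = 16950 + (5 - 1) = 16950 + 4 = 16954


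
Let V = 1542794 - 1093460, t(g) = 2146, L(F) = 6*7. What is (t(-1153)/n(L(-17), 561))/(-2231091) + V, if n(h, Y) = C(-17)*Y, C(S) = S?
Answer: 9560890598850724/21277914867 ≈ 4.4933e+5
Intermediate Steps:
L(F) = 42
n(h, Y) = -17*Y
V = 449334
(t(-1153)/n(L(-17), 561))/(-2231091) + V = (2146/((-17*561)))/(-2231091) + 449334 = (2146/(-9537))*(-1/2231091) + 449334 = (2146*(-1/9537))*(-1/2231091) + 449334 = -2146/9537*(-1/2231091) + 449334 = 2146/21277914867 + 449334 = 9560890598850724/21277914867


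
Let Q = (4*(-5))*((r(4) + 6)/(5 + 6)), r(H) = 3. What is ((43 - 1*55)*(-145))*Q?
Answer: -313200/11 ≈ -28473.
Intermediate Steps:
Q = -180/11 (Q = (4*(-5))*((3 + 6)/(5 + 6)) = -180/11 ≈ -16.364)
((43 - 1*55)*(-145))*Q = ((43 - 1*55)*(-145))*(-180/11) = ((43 - 55)*(-145))*(-180/11) = -12*(-145)*(-180/11) = 1740*(-180/11) = -313200/11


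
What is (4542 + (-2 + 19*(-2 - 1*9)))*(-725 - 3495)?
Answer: -18276820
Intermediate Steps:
(4542 + (-2 + 19*(-2 - 1*9)))*(-725 - 3495) = (4542 + (-2 + 19*(-2 - 9)))*(-4220) = (4542 + (-2 + 19*(-11)))*(-4220) = (4542 + (-2 - 209))*(-4220) = (4542 - 211)*(-4220) = 4331*(-4220) = -18276820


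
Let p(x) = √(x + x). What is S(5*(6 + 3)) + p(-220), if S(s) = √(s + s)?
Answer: 3*√10 + 2*I*√110 ≈ 9.4868 + 20.976*I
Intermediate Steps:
p(x) = √2*√x (p(x) = √(2*x) = √2*√x)
S(s) = √2*√s (S(s) = √(2*s) = √2*√s)
S(5*(6 + 3)) + p(-220) = √2*√(5*(6 + 3)) + √2*√(-220) = √2*√(5*9) + √2*(2*I*√55) = √2*√45 + 2*I*√110 = √2*(3*√5) + 2*I*√110 = 3*√10 + 2*I*√110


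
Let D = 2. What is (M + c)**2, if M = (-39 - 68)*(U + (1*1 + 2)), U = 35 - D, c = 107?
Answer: 14025025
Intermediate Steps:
U = 33 (U = 35 - 1*2 = 35 - 2 = 33)
M = -3852 (M = (-39 - 68)*(33 + (1*1 + 2)) = -107*(33 + (1 + 2)) = -107*(33 + 3) = -107*36 = -3852)
(M + c)**2 = (-3852 + 107)**2 = (-3745)**2 = 14025025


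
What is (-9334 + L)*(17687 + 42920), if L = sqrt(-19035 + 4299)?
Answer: -565705738 + 242428*I*sqrt(921) ≈ -5.6571e+8 + 7.3572e+6*I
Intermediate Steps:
L = 4*I*sqrt(921) (L = sqrt(-14736) = 4*I*sqrt(921) ≈ 121.39*I)
(-9334 + L)*(17687 + 42920) = (-9334 + 4*I*sqrt(921))*(17687 + 42920) = (-9334 + 4*I*sqrt(921))*60607 = -565705738 + 242428*I*sqrt(921)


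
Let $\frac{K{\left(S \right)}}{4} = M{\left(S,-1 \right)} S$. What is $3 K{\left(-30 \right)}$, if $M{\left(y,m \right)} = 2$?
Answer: $-720$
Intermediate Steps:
$K{\left(S \right)} = 8 S$ ($K{\left(S \right)} = 4 \cdot 2 S = 8 S$)
$3 K{\left(-30 \right)} = 3 \cdot 8 \left(-30\right) = 3 \left(-240\right) = -720$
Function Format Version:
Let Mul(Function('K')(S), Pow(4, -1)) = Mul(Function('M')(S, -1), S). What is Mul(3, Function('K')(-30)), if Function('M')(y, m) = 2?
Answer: -720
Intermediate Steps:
Function('K')(S) = Mul(8, S) (Function('K')(S) = Mul(4, Mul(2, S)) = Mul(8, S))
Mul(3, Function('K')(-30)) = Mul(3, Mul(8, -30)) = Mul(3, -240) = -720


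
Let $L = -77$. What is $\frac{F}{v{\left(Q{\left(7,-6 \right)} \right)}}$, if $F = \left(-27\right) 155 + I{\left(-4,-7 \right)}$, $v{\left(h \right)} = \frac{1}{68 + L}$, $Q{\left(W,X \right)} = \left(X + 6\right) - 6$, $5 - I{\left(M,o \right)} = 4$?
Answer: $37656$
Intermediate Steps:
$I{\left(M,o \right)} = 1$ ($I{\left(M,o \right)} = 5 - 4 = 1$)
$Q{\left(W,X \right)} = X$ ($Q{\left(W,X \right)} = \left(6 + X\right) - 6 = X$)
$v{\left(h \right)} = - \frac{1}{9}$ ($v{\left(h \right)} = \frac{1}{68 - 77} = \frac{1}{-9} = - \frac{1}{9}$)
$F = -4184$ ($F = \left(-27\right) 155 + 1 = -4185 + 1 = -4184$)
$\frac{F}{v{\left(Q{\left(7,-6 \right)} \right)}} = - \frac{4184}{- \frac{1}{9}} = \left(-4184\right) \left(-9\right) = 37656$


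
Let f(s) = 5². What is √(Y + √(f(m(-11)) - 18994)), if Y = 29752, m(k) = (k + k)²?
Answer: √(29752 + I*√18969) ≈ 172.49 + 0.3992*I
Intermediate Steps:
m(k) = 4*k² (m(k) = (2*k)² = 4*k²)
f(s) = 25
√(Y + √(f(m(-11)) - 18994)) = √(29752 + √(25 - 18994)) = √(29752 + √(-18969)) = √(29752 + I*√18969)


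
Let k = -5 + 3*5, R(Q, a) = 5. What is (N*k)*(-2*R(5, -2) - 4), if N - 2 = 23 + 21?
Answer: -6440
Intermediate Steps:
N = 46 (N = 2 + (23 + 21) = 2 + 44 = 46)
k = 10 (k = -5 + 15 = 10)
(N*k)*(-2*R(5, -2) - 4) = (46*10)*(-2*5 - 4) = 460*(-10 - 4) = 460*(-14) = -6440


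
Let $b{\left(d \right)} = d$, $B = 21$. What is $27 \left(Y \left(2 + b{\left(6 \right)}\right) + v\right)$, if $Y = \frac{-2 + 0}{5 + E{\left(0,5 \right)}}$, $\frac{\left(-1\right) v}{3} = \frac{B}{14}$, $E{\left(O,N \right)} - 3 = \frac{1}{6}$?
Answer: $- \frac{17091}{98} \approx -174.4$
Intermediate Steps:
$E{\left(O,N \right)} = \frac{19}{6}$ ($E{\left(O,N \right)} = 3 + \frac{1}{6} = \frac{19}{6}$)
$v = - \frac{9}{2}$ ($v = - 3 \cdot \frac{21}{14} = - 3 \cdot 21 \cdot \frac{1}{14} = \left(-3\right) \frac{3}{2} = - \frac{9}{2} \approx -4.5$)
$Y = - \frac{12}{49}$ ($Y = \frac{-2 + 0}{5 + \frac{19}{6}} = - \frac{2}{\frac{49}{6}} = \left(-2\right) \frac{6}{49} = - \frac{12}{49} \approx -0.2449$)
$27 \left(Y \left(2 + b{\left(6 \right)}\right) + v\right) = 27 \left(- \frac{12 \left(2 + 6\right)}{49} - \frac{9}{2}\right) = 27 \left(\left(- \frac{12}{49}\right) 8 - \frac{9}{2}\right) = 27 \left(- \frac{96}{49} - \frac{9}{2}\right) = 27 \left(- \frac{633}{98}\right) = - \frac{17091}{98}$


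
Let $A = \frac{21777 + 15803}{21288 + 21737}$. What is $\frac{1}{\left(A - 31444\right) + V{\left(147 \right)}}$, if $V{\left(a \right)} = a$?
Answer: $- \frac{8605}{269303169} \approx -3.1953 \cdot 10^{-5}$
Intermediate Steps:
$A = \frac{7516}{8605}$ ($A = \frac{37580}{43025} = 37580 \cdot \frac{1}{43025} = \frac{7516}{8605} \approx 0.87345$)
$\frac{1}{\left(A - 31444\right) + V{\left(147 \right)}} = \frac{1}{\left(\frac{7516}{8605} - 31444\right) + 147} = \frac{1}{- \frac{270568104}{8605} + 147} = \frac{1}{- \frac{269303169}{8605}} = - \frac{8605}{269303169}$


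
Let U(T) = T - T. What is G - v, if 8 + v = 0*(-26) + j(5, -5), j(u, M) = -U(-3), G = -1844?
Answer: -1836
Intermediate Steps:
U(T) = 0
j(u, M) = 0 (j(u, M) = -1*0 = 0)
v = -8 (v = -8 + (0*(-26) + 0) = -8 + (0 + 0) = -8 + 0 = -8)
G - v = -1844 - 1*(-8) = -1844 + 8 = -1836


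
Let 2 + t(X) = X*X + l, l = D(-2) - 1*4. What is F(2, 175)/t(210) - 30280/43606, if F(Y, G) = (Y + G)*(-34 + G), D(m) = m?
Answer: -123415409/961337876 ≈ -0.12838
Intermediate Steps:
F(Y, G) = (-34 + G)*(G + Y) (F(Y, G) = (G + Y)*(-34 + G) = (-34 + G)*(G + Y))
l = -6 (l = -2 - 1*4 = -2 - 4 = -6)
t(X) = -8 + X² (t(X) = -2 + (X*X - 6) = -2 + (X² - 6) = -2 + (-6 + X²) = -8 + X²)
F(2, 175)/t(210) - 30280/43606 = (175² - 34*175 - 34*2 + 175*2)/(-8 + 210²) - 30280/43606 = (30625 - 5950 - 68 + 350)/(-8 + 44100) - 30280*1/43606 = 24957/44092 - 15140/21803 = -123415409/961337876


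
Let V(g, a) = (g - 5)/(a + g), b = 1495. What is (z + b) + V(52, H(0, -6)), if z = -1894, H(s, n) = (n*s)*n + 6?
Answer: -23095/58 ≈ -398.19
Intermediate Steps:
H(s, n) = 6 + s*n² (H(s, n) = s*n² + 6 = 6 + s*n²)
V(g, a) = (-5 + g)/(a + g)
(z + b) + V(52, H(0, -6)) = (-1894 + 1495) + (-5 + 52)/((6 + 0*(-6)²) + 52) = -399 + 47/((6 + 0*36) + 52) = -399 + 47/((6 + 0) + 52) = -399 + 47/(6 + 52) = -399 + 47/58 = -23095/58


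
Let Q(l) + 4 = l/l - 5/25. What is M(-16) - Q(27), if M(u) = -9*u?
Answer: 736/5 ≈ 147.20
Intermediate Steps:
Q(l) = -16/5 (Q(l) = -4 + (l/l - 5/25) = -4 + (1 - 5*1/25) = -4 + (1 - ⅕) = -4 + ⅘ = -16/5)
M(-16) - Q(27) = -9*(-16) - 1*(-16/5) = 144 + 16/5 = 736/5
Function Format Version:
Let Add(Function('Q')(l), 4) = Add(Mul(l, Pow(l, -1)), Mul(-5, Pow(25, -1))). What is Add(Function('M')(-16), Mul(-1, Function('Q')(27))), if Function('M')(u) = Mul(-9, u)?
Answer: Rational(736, 5) ≈ 147.20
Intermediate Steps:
Function('Q')(l) = Rational(-16, 5) (Function('Q')(l) = Add(-4, Add(Mul(l, Pow(l, -1)), Mul(-5, Pow(25, -1)))) = Add(-4, Add(1, Mul(-5, Rational(1, 25)))) = Add(-4, Add(1, Rational(-1, 5))) = Add(-4, Rational(4, 5)) = Rational(-16, 5))
Add(Function('M')(-16), Mul(-1, Function('Q')(27))) = Add(Mul(-9, -16), Mul(-1, Rational(-16, 5))) = Add(144, Rational(16, 5)) = Rational(736, 5)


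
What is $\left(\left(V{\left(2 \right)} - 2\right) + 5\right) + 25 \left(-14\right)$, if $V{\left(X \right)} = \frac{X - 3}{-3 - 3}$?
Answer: $- \frac{2081}{6} \approx -346.83$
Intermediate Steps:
$V{\left(X \right)} = \frac{1}{2} - \frac{X}{6}$ ($V{\left(X \right)} = \frac{-3 + X}{-6} = \left(-3 + X\right) \left(- \frac{1}{6}\right) = \frac{1}{2} - \frac{X}{6}$)
$\left(\left(V{\left(2 \right)} - 2\right) + 5\right) + 25 \left(-14\right) = \left(\left(\left(\frac{1}{2} - \frac{1}{3}\right) - 2\right) + 5\right) + 25 \left(-14\right) = \left(\left(\left(\frac{1}{2} - \frac{1}{3}\right) - 2\right) + 5\right) - 350 = \left(\left(\frac{1}{6} - 2\right) + 5\right) - 350 = \left(- \frac{11}{6} + 5\right) - 350 = \frac{19}{6} - 350 = - \frac{2081}{6}$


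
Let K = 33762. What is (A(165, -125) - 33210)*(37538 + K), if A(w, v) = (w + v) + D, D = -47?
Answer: -2368372100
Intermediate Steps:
A(w, v) = -47 + v + w (A(w, v) = (w + v) - 47 = (v + w) - 47 = -47 + v + w)
(A(165, -125) - 33210)*(37538 + K) = ((-47 - 125 + 165) - 33210)*(37538 + 33762) = (-7 - 33210)*71300 = -33217*71300 = -2368372100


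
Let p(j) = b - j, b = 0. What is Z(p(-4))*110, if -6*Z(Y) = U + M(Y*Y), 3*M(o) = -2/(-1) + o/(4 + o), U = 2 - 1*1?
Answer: -319/9 ≈ -35.444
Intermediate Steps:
p(j) = -j (p(j) = 0 - j = -j)
U = 1 (U = 2 - 1 = 1)
M(o) = 2/3 + o/(3*(4 + o)) (M(o) = (-2/(-1) + o/(4 + o))/3 = (-2*(-1) + o/(4 + o))/3 = (2 + o/(4 + o))/3 = 2/3 + o/(3*(4 + o)))
Z(Y) = -1/6 - (8/3 + Y**2)/(6*(4 + Y**2)) (Z(Y) = -(1 + (8/3 + Y*Y)/(4 + Y*Y))/6 = -(1 + (8/3 + Y**2)/(4 + Y**2))/6 = -1/6 - (8/3 + Y**2)/(6*(4 + Y**2)))
Z(p(-4))*110 = ((-10 - 3*(-1*(-4))**2)/(9*(4 + (-1*(-4))**2)))*110 = ((-10 - 3*4**2)/(9*(4 + 4**2)))*110 = ((-10 - 3*16)/(9*(4 + 16)))*110 = ((1/9)*(-10 - 48)/20)*110 = ((1/9)*(1/20)*(-58))*110 = -29/90*110 = -319/9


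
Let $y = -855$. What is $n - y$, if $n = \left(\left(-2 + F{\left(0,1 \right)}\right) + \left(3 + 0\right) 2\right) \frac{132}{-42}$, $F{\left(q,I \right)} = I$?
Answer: $\frac{5875}{7} \approx 839.29$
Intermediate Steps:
$n = - \frac{110}{7}$ ($n = \left(\left(-2 + 1\right) + \left(3 + 0\right) 2\right) \frac{132}{-42} = \left(-1 + 3 \cdot 2\right) 132 \left(- \frac{1}{42}\right) = \left(-1 + 6\right) \left(- \frac{22}{7}\right) = 5 \left(- \frac{22}{7}\right) = - \frac{110}{7} \approx -15.714$)
$n - y = - \frac{110}{7} - -855 = - \frac{110}{7} + 855 = \frac{5875}{7}$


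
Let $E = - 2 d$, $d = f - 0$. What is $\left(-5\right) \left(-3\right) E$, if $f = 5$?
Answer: $-150$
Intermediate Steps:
$d = 5$ ($d = 5 - 0 = 5 + 0 = 5$)
$E = -10$ ($E = \left(-2\right) 5 = -10$)
$\left(-5\right) \left(-3\right) E = \left(-5\right) \left(-3\right) \left(-10\right) = 15 \left(-10\right) = -150$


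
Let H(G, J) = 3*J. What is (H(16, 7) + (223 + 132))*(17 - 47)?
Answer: -11280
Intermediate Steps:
(H(16, 7) + (223 + 132))*(17 - 47) = (3*7 + (223 + 132))*(17 - 47) = (21 + 355)*(-30) = 376*(-30) = -11280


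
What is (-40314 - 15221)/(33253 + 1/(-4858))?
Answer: -269789030/161543073 ≈ -1.6701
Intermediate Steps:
(-40314 - 15221)/(33253 + 1/(-4858)) = -55535/(33253 - 1/4858) = -55535/161543073/4858 = -55535*4858/161543073 = -269789030/161543073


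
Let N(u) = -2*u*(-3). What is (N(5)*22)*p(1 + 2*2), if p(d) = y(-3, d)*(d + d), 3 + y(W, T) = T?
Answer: 13200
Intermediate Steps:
y(W, T) = -3 + T
N(u) = 6*u (N(u) = -(-6)*u = 6*u)
p(d) = 2*d*(-3 + d) (p(d) = (-3 + d)*(d + d) = (-3 + d)*(2*d) = 2*d*(-3 + d))
(N(5)*22)*p(1 + 2*2) = ((6*5)*22)*(2*(1 + 2*2)*(-3 + (1 + 2*2))) = (30*22)*(2*(1 + 4)*(-3 + (1 + 4))) = 660*(2*5*(-3 + 5)) = 660*(2*5*2) = 660*20 = 13200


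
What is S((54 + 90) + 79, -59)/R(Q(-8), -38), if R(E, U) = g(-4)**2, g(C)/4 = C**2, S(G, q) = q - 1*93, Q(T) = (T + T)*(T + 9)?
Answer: -19/512 ≈ -0.037109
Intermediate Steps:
Q(T) = 2*T*(9 + T) (Q(T) = (2*T)*(9 + T) = 2*T*(9 + T))
S(G, q) = -93 + q (S(G, q) = q - 93 = -93 + q)
g(C) = 4*C**2
R(E, U) = 4096 (R(E, U) = (4*(-4)**2)**2 = (4*16)**2 = 64**2 = 4096)
S((54 + 90) + 79, -59)/R(Q(-8), -38) = (-93 - 59)/4096 = -152*1/4096 = -19/512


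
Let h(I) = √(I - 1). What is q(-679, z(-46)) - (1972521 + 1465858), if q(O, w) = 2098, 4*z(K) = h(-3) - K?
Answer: -3436281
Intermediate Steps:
h(I) = √(-1 + I)
z(K) = I/2 - K/4 (z(K) = (√(-1 - 3) - K)/4 = (√(-4) - K)/4 = (2*I - K)/4 = (-K + 2*I)/4 = I/2 - K/4)
q(-679, z(-46)) - (1972521 + 1465858) = 2098 - (1972521 + 1465858) = 2098 - 1*3438379 = 2098 - 3438379 = -3436281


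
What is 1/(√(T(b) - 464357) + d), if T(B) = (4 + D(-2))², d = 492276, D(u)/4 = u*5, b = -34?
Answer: 492276/242336123237 - I*√463061/242336123237 ≈ 2.0314e-6 - 2.808e-9*I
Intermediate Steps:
D(u) = 20*u (D(u) = 4*(u*5) = 4*(5*u) = 20*u)
T(B) = 1296 (T(B) = (4 + 20*(-2))² = (4 - 40)² = (-36)² = 1296)
1/(√(T(b) - 464357) + d) = 1/(√(1296 - 464357) + 492276) = 1/(√(-463061) + 492276) = 1/(I*√463061 + 492276) = 1/(492276 + I*√463061)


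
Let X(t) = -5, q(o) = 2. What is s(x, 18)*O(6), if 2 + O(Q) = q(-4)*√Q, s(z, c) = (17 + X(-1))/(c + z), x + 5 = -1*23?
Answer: 12/5 - 12*√6/5 ≈ -3.4788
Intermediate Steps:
x = -28 (x = -5 - 1*23 = -5 - 23 = -28)
s(z, c) = 12/(c + z) (s(z, c) = (17 - 5)/(c + z) = 12/(c + z))
O(Q) = -2 + 2*√Q
s(x, 18)*O(6) = (12/(18 - 28))*(-2 + 2*√6) = (12/(-10))*(-2 + 2*√6) = (12*(-⅒))*(-2 + 2*√6) = -6*(-2 + 2*√6)/5 = 12/5 - 12*√6/5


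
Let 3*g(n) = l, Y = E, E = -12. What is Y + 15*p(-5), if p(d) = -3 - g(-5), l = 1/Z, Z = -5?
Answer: -56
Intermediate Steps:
Y = -12
l = -⅕ (l = 1/(-5) = -⅕ ≈ -0.20000)
g(n) = -1/15 (g(n) = (⅓)*(-⅕) = -1/15)
p(d) = -44/15 (p(d) = -3 - 1*(-1/15) = -3 + 1/15 = -44/15)
Y + 15*p(-5) = -12 + 15*(-44/15) = -12 - 44 = -56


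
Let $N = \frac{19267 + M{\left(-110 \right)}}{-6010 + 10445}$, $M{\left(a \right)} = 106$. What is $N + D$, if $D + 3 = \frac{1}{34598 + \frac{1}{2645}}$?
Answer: $\frac{555304792923}{405854438285} \approx 1.3682$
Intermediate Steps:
$N = \frac{19373}{4435}$ ($N = \frac{19267 + 106}{-6010 + 10445} = \frac{19373}{4435} \approx 4.3682$)
$D = - \frac{274532488}{91511711}$ ($D = -3 + \frac{1}{34598 + \frac{1}{2645}} = -3 + \frac{1}{\frac{91511711}{2645}} = -3 + \frac{2645}{91511711} = - \frac{274532488}{91511711} \approx -3.0$)
$N + D = \frac{19373}{4435} - \frac{274532488}{91511711} = \frac{555304792923}{405854438285}$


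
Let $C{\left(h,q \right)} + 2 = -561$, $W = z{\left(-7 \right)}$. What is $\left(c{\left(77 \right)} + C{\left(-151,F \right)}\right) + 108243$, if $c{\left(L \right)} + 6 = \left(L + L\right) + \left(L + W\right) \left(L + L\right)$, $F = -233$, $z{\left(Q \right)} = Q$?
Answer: $118608$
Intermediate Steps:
$W = -7$
$C{\left(h,q \right)} = -563$ ($C{\left(h,q \right)} = -2 - 561 = -563$)
$c{\left(L \right)} = -6 + 2 L + 2 L \left(-7 + L\right)$ ($c{\left(L \right)} = -6 + \left(\left(L + L\right) + \left(L - 7\right) \left(L + L\right)\right) = -6 + \left(2 L + \left(-7 + L\right) 2 L\right) = -6 + \left(2 L + 2 L \left(-7 + L\right)\right) = -6 + 2 L + 2 L \left(-7 + L\right)$)
$\left(c{\left(77 \right)} + C{\left(-151,F \right)}\right) + 108243 = \left(\left(-6 - 924 + 2 \cdot 77^{2}\right) - 563\right) + 108243 = \left(\left(-6 - 924 + 2 \cdot 5929\right) - 563\right) + 108243 = \left(\left(-6 - 924 + 11858\right) - 563\right) + 108243 = \left(10928 - 563\right) + 108243 = 10365 + 108243 = 118608$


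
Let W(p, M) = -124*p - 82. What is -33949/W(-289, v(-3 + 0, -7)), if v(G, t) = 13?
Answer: -33949/35754 ≈ -0.94952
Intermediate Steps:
W(p, M) = -82 - 124*p
-33949/W(-289, v(-3 + 0, -7)) = -33949/(-82 - 124*(-289)) = -33949/(-82 + 35836) = -33949/35754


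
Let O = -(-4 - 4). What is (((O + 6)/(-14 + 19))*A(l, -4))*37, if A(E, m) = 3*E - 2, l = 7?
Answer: 9842/5 ≈ 1968.4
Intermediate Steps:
O = 8 (O = -1*(-8) = 8)
A(E, m) = -2 + 3*E
(((O + 6)/(-14 + 19))*A(l, -4))*37 = (((8 + 6)/(-14 + 19))*(-2 + 3*7))*37 = ((14/5)*(-2 + 21))*37 = ((14*(⅕))*19)*37 = ((14/5)*19)*37 = (266/5)*37 = 9842/5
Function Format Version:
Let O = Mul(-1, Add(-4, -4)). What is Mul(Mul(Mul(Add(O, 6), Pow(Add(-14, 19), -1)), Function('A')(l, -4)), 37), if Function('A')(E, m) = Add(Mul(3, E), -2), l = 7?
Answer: Rational(9842, 5) ≈ 1968.4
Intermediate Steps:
O = 8 (O = Mul(-1, -8) = 8)
Function('A')(E, m) = Add(-2, Mul(3, E))
Mul(Mul(Mul(Add(O, 6), Pow(Add(-14, 19), -1)), Function('A')(l, -4)), 37) = Mul(Mul(Mul(Add(8, 6), Pow(Add(-14, 19), -1)), Add(-2, Mul(3, 7))), 37) = Mul(Mul(Mul(14, Pow(5, -1)), Add(-2, 21)), 37) = Mul(Mul(Mul(14, Rational(1, 5)), 19), 37) = Mul(Mul(Rational(14, 5), 19), 37) = Mul(Rational(266, 5), 37) = Rational(9842, 5)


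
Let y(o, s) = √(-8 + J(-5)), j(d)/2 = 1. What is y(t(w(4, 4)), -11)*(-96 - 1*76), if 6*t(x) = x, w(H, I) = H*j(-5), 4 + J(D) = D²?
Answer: -172*√13 ≈ -620.16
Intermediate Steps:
j(d) = 2 (j(d) = 2*1 = 2)
J(D) = -4 + D²
w(H, I) = 2*H (w(H, I) = H*2 = 2*H)
t(x) = x/6
y(o, s) = √13 (y(o, s) = √(-8 + (-4 + (-5)²)) = √(-8 + (-4 + 25)) = √(-8 + 21) = √13)
y(t(w(4, 4)), -11)*(-96 - 1*76) = √13*(-96 - 1*76) = √13*(-96 - 76) = √13*(-172) = -172*√13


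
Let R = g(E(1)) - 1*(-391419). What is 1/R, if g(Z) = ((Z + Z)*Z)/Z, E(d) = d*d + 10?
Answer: 1/391441 ≈ 2.5547e-6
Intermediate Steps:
E(d) = 10 + d² (E(d) = d² + 10 = 10 + d²)
g(Z) = 2*Z (g(Z) = ((2*Z)*Z)/Z = (2*Z²)/Z = 2*Z)
R = 391441 (R = 2*(10 + 1²) - 1*(-391419) = 2*(10 + 1) + 391419 = 2*11 + 391419 = 22 + 391419 = 391441)
1/R = 1/391441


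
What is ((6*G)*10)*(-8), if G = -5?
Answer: 2400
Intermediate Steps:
((6*G)*10)*(-8) = ((6*(-5))*10)*(-8) = -30*10*(-8) = -300*(-8) = 2400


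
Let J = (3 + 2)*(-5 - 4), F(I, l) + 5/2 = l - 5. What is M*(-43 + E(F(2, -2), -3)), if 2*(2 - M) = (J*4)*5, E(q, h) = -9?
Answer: -23504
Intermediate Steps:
F(I, l) = -15/2 + l (F(I, l) = -5/2 + (l - 5) = -5/2 + (-5 + l) = -15/2 + l)
J = -45 (J = 5*(-9) = -45)
M = 452 (M = 2 - (-45*4)*5/2 = 2 - (-90)*5 = 2 - 1/2*(-900) = 2 + 450 = 452)
M*(-43 + E(F(2, -2), -3)) = 452*(-43 - 9) = 452*(-52) = -23504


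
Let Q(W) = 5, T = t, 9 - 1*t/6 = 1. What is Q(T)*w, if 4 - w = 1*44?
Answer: -200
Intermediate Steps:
w = -40 (w = 4 - 44 = -40)
t = 48 (t = 54 - 6*1 = 54 - 6 = 48)
T = 48
Q(T)*w = 5*(-40) = -200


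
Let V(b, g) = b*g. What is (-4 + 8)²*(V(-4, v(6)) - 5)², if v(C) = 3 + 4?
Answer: 17424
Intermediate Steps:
v(C) = 7
(-4 + 8)²*(V(-4, v(6)) - 5)² = (-4 + 8)²*(-4*7 - 5)² = 4²*(-28 - 5)² = 16*(-33)² = 16*1089 = 17424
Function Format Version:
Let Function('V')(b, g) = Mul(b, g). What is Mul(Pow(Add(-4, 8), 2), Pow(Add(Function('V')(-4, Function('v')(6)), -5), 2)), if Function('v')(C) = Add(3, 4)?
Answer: 17424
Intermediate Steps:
Function('v')(C) = 7
Mul(Pow(Add(-4, 8), 2), Pow(Add(Function('V')(-4, Function('v')(6)), -5), 2)) = Mul(Pow(Add(-4, 8), 2), Pow(Add(Mul(-4, 7), -5), 2)) = Mul(Pow(4, 2), Pow(Add(-28, -5), 2)) = Mul(16, Pow(-33, 2)) = Mul(16, 1089) = 17424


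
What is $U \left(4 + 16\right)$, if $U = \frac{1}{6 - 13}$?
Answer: $- \frac{20}{7} \approx -2.8571$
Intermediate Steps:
$U = - \frac{1}{7}$ ($U = \frac{1}{-7} = - \frac{1}{7} \approx -0.14286$)
$U \left(4 + 16\right) = - \frac{4 + 16}{7} = \left(- \frac{1}{7}\right) 20 = - \frac{20}{7}$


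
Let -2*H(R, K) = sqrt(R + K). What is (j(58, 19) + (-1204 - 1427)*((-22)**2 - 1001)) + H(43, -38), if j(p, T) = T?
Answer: 1360246 - sqrt(5)/2 ≈ 1.3602e+6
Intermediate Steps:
H(R, K) = -sqrt(K + R)/2 (H(R, K) = -sqrt(R + K)/2 = -sqrt(K + R)/2)
(j(58, 19) + (-1204 - 1427)*((-22)**2 - 1001)) + H(43, -38) = (19 + (-1204 - 1427)*((-22)**2 - 1001)) - sqrt(-38 + 43)/2 = (19 - 2631*(484 - 1001)) - sqrt(5)/2 = (19 - 2631*(-517)) - sqrt(5)/2 = (19 + 1360227) - sqrt(5)/2 = 1360246 - sqrt(5)/2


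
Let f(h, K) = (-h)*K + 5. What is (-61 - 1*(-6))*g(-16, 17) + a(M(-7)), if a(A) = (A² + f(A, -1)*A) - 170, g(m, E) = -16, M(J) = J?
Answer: 773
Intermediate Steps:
f(h, K) = 5 - K*h (f(h, K) = -K*h + 5 = 5 - K*h)
a(A) = -170 + A² + A*(5 + A) (a(A) = (A² + (5 - 1*(-1)*A)*A) - 170 = (A² + (5 + A)*A) - 170 = (A² + A*(5 + A)) - 170 = -170 + A² + A*(5 + A))
(-61 - 1*(-6))*g(-16, 17) + a(M(-7)) = (-61 - 1*(-6))*(-16) + (-170 + (-7)² - 7*(5 - 7)) = (-61 + 6)*(-16) + (-170 + 49 - 7*(-2)) = -55*(-16) + (-170 + 49 + 14) = 880 - 107 = 773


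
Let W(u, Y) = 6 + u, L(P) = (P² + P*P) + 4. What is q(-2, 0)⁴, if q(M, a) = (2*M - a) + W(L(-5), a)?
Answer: 9834496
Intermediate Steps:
L(P) = 4 + 2*P² (L(P) = (P² + P²) + 4 = 2*P² + 4 = 4 + 2*P²)
q(M, a) = 60 - a + 2*M (q(M, a) = (2*M - a) + (6 + (4 + 2*(-5)²)) = (-a + 2*M) + (6 + (4 + 2*25)) = (-a + 2*M) + (6 + (4 + 50)) = (-a + 2*M) + (6 + 54) = (-a + 2*M) + 60 = 60 - a + 2*M)
q(-2, 0)⁴ = (60 - 1*0 + 2*(-2))⁴ = (60 + 0 - 4)⁴ = 56⁴ = 9834496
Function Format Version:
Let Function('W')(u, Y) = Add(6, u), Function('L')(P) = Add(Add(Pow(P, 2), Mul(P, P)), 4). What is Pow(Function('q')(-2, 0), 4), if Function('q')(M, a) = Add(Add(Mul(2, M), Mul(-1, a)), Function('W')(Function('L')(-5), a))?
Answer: 9834496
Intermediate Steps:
Function('L')(P) = Add(4, Mul(2, Pow(P, 2))) (Function('L')(P) = Add(Add(Pow(P, 2), Pow(P, 2)), 4) = Add(Mul(2, Pow(P, 2)), 4) = Add(4, Mul(2, Pow(P, 2))))
Function('q')(M, a) = Add(60, Mul(-1, a), Mul(2, M)) (Function('q')(M, a) = Add(Add(Mul(2, M), Mul(-1, a)), Add(6, Add(4, Mul(2, Pow(-5, 2))))) = Add(Add(Mul(-1, a), Mul(2, M)), Add(6, Add(4, Mul(2, 25)))) = Add(Add(Mul(-1, a), Mul(2, M)), Add(6, Add(4, 50))) = Add(Add(Mul(-1, a), Mul(2, M)), Add(6, 54)) = Add(Add(Mul(-1, a), Mul(2, M)), 60) = Add(60, Mul(-1, a), Mul(2, M)))
Pow(Function('q')(-2, 0), 4) = Pow(Add(60, Mul(-1, 0), Mul(2, -2)), 4) = Pow(Add(60, 0, -4), 4) = Pow(56, 4) = 9834496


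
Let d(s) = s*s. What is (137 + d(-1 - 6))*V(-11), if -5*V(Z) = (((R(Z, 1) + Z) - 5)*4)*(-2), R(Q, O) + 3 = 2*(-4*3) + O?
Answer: -62496/5 ≈ -12499.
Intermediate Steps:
d(s) = s²
R(Q, O) = -27 + O (R(Q, O) = -3 + (2*(-4*3) + O) = -3 + (2*(-12) + O) = -3 + (-24 + O) = -27 + O)
V(Z) = -248/5 + 8*Z/5 (V(Z) = -(((-27 + 1) + Z) - 5)*4*(-2)/5 = -((-26 + Z) - 5)*4*(-2)/5 = -(-31 + Z)*4*(-2)/5 = -(-124 + 4*Z)*(-2)/5 = -(248 - 8*Z)/5 = -248/5 + 8*Z/5)
(137 + d(-1 - 6))*V(-11) = (137 + (-1 - 6)²)*(-248/5 + (8/5)*(-11)) = (137 + (-7)²)*(-248/5 - 88/5) = (137 + 49)*(-336/5) = 186*(-336/5) = -62496/5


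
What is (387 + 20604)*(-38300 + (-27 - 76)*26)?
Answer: -860169198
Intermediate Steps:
(387 + 20604)*(-38300 + (-27 - 76)*26) = 20991*(-38300 - 103*26) = 20991*(-38300 - 2678) = 20991*(-40978) = -860169198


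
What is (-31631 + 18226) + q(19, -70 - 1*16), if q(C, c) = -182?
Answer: -13587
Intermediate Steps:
(-31631 + 18226) + q(19, -70 - 1*16) = (-31631 + 18226) - 182 = -13405 - 182 = -13587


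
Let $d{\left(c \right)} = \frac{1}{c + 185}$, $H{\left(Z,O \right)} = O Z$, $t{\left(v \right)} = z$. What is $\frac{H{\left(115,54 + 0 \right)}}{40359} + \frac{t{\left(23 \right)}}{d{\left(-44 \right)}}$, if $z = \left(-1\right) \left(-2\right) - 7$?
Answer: $- \frac{9482295}{13453} \approx -704.85$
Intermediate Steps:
$z = -5$ ($z = 2 - 7 = -5$)
$t{\left(v \right)} = -5$
$d{\left(c \right)} = \frac{1}{185 + c}$
$\frac{H{\left(115,54 + 0 \right)}}{40359} + \frac{t{\left(23 \right)}}{d{\left(-44 \right)}} = \frac{\left(54 + 0\right) 115}{40359} - \frac{5}{\frac{1}{185 - 44}} = 54 \cdot 115 \cdot \frac{1}{40359} - \frac{5}{\frac{1}{141}} = 6210 \cdot \frac{1}{40359} - 5 \frac{1}{\frac{1}{141}} = \frac{2070}{13453} - 705 = - \frac{9482295}{13453}$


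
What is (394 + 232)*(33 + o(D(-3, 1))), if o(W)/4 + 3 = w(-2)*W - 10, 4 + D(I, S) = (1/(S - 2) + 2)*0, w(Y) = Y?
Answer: 8138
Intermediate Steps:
D(I, S) = -4 (D(I, S) = -4 + (1/(S - 2) + 2)*0 = -4 + (1/(-2 + S) + 2)*0 = -4 + (2 + 1/(-2 + S))*0 = -4 + 0 = -4)
o(W) = -52 - 8*W (o(W) = -12 + 4*(-2*W - 10) = -12 + 4*(-10 - 2*W) = -12 + (-40 - 8*W) = -52 - 8*W)
(394 + 232)*(33 + o(D(-3, 1))) = (394 + 232)*(33 + (-52 - 8*(-4))) = 626*(33 + (-52 + 32)) = 626*(33 - 20) = 626*13 = 8138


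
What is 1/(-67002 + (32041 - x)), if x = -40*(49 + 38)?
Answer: -1/31481 ≈ -3.1765e-5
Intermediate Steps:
x = -3480 (x = -40*87 = -3480)
1/(-67002 + (32041 - x)) = 1/(-67002 + (32041 - 1*(-3480))) = 1/(-67002 + (32041 + 3480)) = 1/(-67002 + 35521) = 1/(-31481) = -1/31481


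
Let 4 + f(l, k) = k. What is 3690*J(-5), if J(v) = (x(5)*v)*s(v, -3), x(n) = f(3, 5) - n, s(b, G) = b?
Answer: -369000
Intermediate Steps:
f(l, k) = -4 + k
x(n) = 1 - n (x(n) = (-4 + 5) - n = 1 - n)
J(v) = -4*v² (J(v) = ((1 - 1*5)*v)*v = ((1 - 5)*v)*v = (-4*v)*v = -4*v²)
3690*J(-5) = 3690*(-4*(-5)²) = 3690*(-4*25) = 3690*(-100) = -369000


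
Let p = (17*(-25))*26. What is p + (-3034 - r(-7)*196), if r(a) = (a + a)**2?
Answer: -52500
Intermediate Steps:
r(a) = 4*a**2 (r(a) = (2*a)**2 = 4*a**2)
p = -11050 (p = -425*26 = -11050)
p + (-3034 - r(-7)*196) = -11050 + (-3034 - 4*(-7)**2*196) = -11050 + (-3034 - 4*49*196) = -11050 + (-3034 - 196*196) = -11050 + (-3034 - 1*38416) = -11050 + (-3034 - 38416) = -11050 - 41450 = -52500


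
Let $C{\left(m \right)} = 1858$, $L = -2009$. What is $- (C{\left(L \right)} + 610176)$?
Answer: $-612034$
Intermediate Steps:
$- (C{\left(L \right)} + 610176) = - (1858 + 610176) = \left(-1\right) 612034 = -612034$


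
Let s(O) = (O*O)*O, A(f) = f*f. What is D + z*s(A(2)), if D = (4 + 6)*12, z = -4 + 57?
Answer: 3512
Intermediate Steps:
A(f) = f²
s(O) = O³ (s(O) = O²*O = O³)
z = 53
D = 120 (D = 10*12 = 120)
D + z*s(A(2)) = 120 + 53*(2²)³ = 120 + 53*4³ = 120 + 53*64 = 120 + 3392 = 3512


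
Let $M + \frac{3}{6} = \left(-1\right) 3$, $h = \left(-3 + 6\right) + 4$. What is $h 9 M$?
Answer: $- \frac{441}{2} \approx -220.5$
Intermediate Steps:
$h = 7$ ($h = 3 + 4 = 7$)
$M = - \frac{7}{2}$ ($M = - \frac{1}{2} - 3 = - \frac{7}{2} \approx -3.5$)
$h 9 M = 7 \cdot 9 \left(- \frac{7}{2}\right) = 63 \left(- \frac{7}{2}\right) = - \frac{441}{2}$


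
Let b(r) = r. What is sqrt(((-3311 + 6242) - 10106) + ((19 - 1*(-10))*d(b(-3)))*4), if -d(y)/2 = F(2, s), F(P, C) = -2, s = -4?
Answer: I*sqrt(6711) ≈ 81.921*I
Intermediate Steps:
d(y) = 4 (d(y) = -2*(-2) = 4)
sqrt(((-3311 + 6242) - 10106) + ((19 - 1*(-10))*d(b(-3)))*4) = sqrt(((-3311 + 6242) - 10106) + ((19 - 1*(-10))*4)*4) = sqrt((2931 - 10106) + ((19 + 10)*4)*4) = sqrt(-7175 + (29*4)*4) = sqrt(-7175 + 116*4) = sqrt(-7175 + 464) = sqrt(-6711) = I*sqrt(6711)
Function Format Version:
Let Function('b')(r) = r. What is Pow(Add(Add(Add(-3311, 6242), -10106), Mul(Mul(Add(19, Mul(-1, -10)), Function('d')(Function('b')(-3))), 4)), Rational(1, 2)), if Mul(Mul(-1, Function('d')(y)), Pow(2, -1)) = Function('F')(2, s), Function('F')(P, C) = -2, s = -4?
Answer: Mul(I, Pow(6711, Rational(1, 2))) ≈ Mul(81.921, I)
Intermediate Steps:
Function('d')(y) = 4 (Function('d')(y) = Mul(-2, -2) = 4)
Pow(Add(Add(Add(-3311, 6242), -10106), Mul(Mul(Add(19, Mul(-1, -10)), Function('d')(Function('b')(-3))), 4)), Rational(1, 2)) = Pow(Add(Add(Add(-3311, 6242), -10106), Mul(Mul(Add(19, Mul(-1, -10)), 4), 4)), Rational(1, 2)) = Pow(Add(Add(2931, -10106), Mul(Mul(Add(19, 10), 4), 4)), Rational(1, 2)) = Pow(Add(-7175, Mul(Mul(29, 4), 4)), Rational(1, 2)) = Pow(Add(-7175, Mul(116, 4)), Rational(1, 2)) = Pow(Add(-7175, 464), Rational(1, 2)) = Pow(-6711, Rational(1, 2)) = Mul(I, Pow(6711, Rational(1, 2)))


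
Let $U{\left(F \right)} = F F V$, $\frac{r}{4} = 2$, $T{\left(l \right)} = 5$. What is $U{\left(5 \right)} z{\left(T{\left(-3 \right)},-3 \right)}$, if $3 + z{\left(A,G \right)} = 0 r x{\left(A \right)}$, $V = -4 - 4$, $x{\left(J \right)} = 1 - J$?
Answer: $600$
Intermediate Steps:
$V = -8$ ($V = -4 - 4 = -8$)
$r = 8$ ($r = 4 \cdot 2 = 8$)
$U{\left(F \right)} = - 8 F^{2}$ ($U{\left(F \right)} = F F \left(-8\right) = F^{2} \left(-8\right) = - 8 F^{2}$)
$z{\left(A,G \right)} = -3$ ($z{\left(A,G \right)} = -3 + 0 \cdot 8 \left(1 - A\right) = -3 + 0 \left(1 - A\right) = -3 + 0 = -3$)
$U{\left(5 \right)} z{\left(T{\left(-3 \right)},-3 \right)} = - 8 \cdot 5^{2} \left(-3\right) = \left(-8\right) 25 \left(-3\right) = \left(-200\right) \left(-3\right) = 600$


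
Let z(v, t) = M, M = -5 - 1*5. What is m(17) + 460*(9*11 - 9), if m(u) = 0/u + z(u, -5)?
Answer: 41390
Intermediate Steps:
M = -10 (M = -5 - 5 = -10)
z(v, t) = -10
m(u) = -10 (m(u) = 0/u - 10 = 0 - 10 = -10)
m(17) + 460*(9*11 - 9) = -10 + 460*(9*11 - 9) = -10 + 460*(99 - 9) = -10 + 460*90 = -10 + 41400 = 41390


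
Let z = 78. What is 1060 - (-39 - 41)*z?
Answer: 7300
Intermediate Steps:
1060 - (-39 - 41)*z = 1060 - (-39 - 41)*78 = 1060 - (-80)*78 = 1060 - 1*(-6240) = 1060 + 6240 = 7300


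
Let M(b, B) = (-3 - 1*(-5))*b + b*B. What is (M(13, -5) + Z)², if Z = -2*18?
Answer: 5625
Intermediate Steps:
M(b, B) = 2*b + B*b (M(b, B) = (-3 + 5)*b + B*b = 2*b + B*b)
Z = -36
(M(13, -5) + Z)² = (13*(2 - 5) - 36)² = (13*(-3) - 36)² = (-39 - 36)² = (-75)² = 5625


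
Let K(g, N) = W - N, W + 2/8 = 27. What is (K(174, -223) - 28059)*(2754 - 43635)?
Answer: 4547479797/4 ≈ 1.1369e+9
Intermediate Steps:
W = 107/4 (W = -1/4 + 27 = 107/4 ≈ 26.750)
K(g, N) = 107/4 - N
(K(174, -223) - 28059)*(2754 - 43635) = ((107/4 - 1*(-223)) - 28059)*(2754 - 43635) = ((107/4 + 223) - 28059)*(-40881) = (999/4 - 28059)*(-40881) = -111237/4*(-40881) = 4547479797/4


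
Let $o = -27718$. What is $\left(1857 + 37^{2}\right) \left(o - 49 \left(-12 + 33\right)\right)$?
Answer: $-92737822$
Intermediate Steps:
$\left(1857 + 37^{2}\right) \left(o - 49 \left(-12 + 33\right)\right) = \left(1857 + 37^{2}\right) \left(-27718 - 49 \left(-12 + 33\right)\right) = \left(1857 + 1369\right) \left(-27718 - 1029\right) = 3226 \left(-27718 - 1029\right) = 3226 \left(-28747\right) = -92737822$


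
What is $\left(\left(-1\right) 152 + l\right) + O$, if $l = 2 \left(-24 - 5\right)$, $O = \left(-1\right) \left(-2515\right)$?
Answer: $2305$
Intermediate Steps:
$O = 2515$
$l = -58$ ($l = 2 \left(-29\right) = -58$)
$\left(\left(-1\right) 152 + l\right) + O = \left(\left(-1\right) 152 - 58\right) + 2515 = \left(-152 - 58\right) + 2515 = -210 + 2515 = 2305$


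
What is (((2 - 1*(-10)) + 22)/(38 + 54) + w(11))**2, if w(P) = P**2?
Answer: 31169889/2116 ≈ 14731.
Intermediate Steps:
(((2 - 1*(-10)) + 22)/(38 + 54) + w(11))**2 = (((2 - 1*(-10)) + 22)/(38 + 54) + 11**2)**2 = (((2 + 10) + 22)/92 + 121)**2 = ((12 + 22)*(1/92) + 121)**2 = (34*(1/92) + 121)**2 = (17/46 + 121)**2 = (5583/46)**2 = 31169889/2116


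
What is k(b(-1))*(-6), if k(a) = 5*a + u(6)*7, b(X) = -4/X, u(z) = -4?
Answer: 48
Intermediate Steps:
k(a) = -28 + 5*a (k(a) = 5*a - 4*7 = 5*a - 28 = -28 + 5*a)
k(b(-1))*(-6) = (-28 + 5*(-4/(-1)))*(-6) = (-28 + 5*(-4*(-1)))*(-6) = (-28 + 5*4)*(-6) = (-28 + 20)*(-6) = -8*(-6) = 48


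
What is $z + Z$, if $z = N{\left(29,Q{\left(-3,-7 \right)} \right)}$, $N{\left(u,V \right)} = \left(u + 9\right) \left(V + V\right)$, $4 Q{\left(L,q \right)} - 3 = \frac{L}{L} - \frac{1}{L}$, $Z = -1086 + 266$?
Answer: $- \frac{2213}{3} \approx -737.67$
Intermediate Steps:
$Z = -820$
$Q{\left(L,q \right)} = 1 - \frac{1}{4 L}$ ($Q{\left(L,q \right)} = \frac{3}{4} + \frac{\frac{L}{L} - \frac{1}{L}}{4} = \frac{3}{4} + \frac{1 - \frac{1}{L}}{4} = \frac{3}{4} + \left(\frac{1}{4} - \frac{1}{4 L}\right) = 1 - \frac{1}{4 L}$)
$N{\left(u,V \right)} = 2 V \left(9 + u\right)$ ($N{\left(u,V \right)} = \left(9 + u\right) 2 V = 2 V \left(9 + u\right)$)
$z = \frac{247}{3}$ ($z = 2 \frac{- \frac{1}{4} - 3}{-3} \left(9 + 29\right) = 2 \left(\left(- \frac{1}{3}\right) \left(- \frac{13}{4}\right)\right) 38 = 2 \cdot \frac{13}{12} \cdot 38 = \frac{247}{3} \approx 82.333$)
$z + Z = \frac{247}{3} - 820 = - \frac{2213}{3}$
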